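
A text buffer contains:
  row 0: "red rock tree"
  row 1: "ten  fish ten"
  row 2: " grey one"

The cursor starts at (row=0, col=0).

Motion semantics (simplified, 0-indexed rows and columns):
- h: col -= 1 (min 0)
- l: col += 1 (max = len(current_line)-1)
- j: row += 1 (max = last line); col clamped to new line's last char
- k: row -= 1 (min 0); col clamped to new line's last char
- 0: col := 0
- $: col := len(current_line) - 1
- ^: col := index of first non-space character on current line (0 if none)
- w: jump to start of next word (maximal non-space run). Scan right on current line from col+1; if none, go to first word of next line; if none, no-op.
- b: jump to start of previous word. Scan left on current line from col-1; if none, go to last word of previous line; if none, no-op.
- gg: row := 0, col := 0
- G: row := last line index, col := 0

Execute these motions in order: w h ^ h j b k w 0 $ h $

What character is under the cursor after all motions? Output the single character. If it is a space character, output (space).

Answer: n

Derivation:
After 1 (w): row=0 col=4 char='r'
After 2 (h): row=0 col=3 char='_'
After 3 (^): row=0 col=0 char='r'
After 4 (h): row=0 col=0 char='r'
After 5 (j): row=1 col=0 char='t'
After 6 (b): row=0 col=9 char='t'
After 7 (k): row=0 col=9 char='t'
After 8 (w): row=1 col=0 char='t'
After 9 (0): row=1 col=0 char='t'
After 10 ($): row=1 col=12 char='n'
After 11 (h): row=1 col=11 char='e'
After 12 ($): row=1 col=12 char='n'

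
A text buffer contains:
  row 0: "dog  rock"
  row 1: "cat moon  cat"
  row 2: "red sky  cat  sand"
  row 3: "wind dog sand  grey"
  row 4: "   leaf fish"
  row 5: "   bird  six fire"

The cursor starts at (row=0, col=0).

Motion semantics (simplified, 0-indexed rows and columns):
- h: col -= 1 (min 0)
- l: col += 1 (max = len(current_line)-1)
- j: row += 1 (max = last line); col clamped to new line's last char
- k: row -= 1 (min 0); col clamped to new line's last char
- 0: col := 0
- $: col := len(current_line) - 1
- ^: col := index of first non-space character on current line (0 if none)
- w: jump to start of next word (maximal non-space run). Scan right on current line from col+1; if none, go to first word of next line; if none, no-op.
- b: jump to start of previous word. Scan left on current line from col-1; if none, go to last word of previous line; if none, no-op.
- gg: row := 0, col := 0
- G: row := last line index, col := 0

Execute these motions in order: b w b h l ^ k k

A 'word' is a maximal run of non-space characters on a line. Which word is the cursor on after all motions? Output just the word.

Answer: dog

Derivation:
After 1 (b): row=0 col=0 char='d'
After 2 (w): row=0 col=5 char='r'
After 3 (b): row=0 col=0 char='d'
After 4 (h): row=0 col=0 char='d'
After 5 (l): row=0 col=1 char='o'
After 6 (^): row=0 col=0 char='d'
After 7 (k): row=0 col=0 char='d'
After 8 (k): row=0 col=0 char='d'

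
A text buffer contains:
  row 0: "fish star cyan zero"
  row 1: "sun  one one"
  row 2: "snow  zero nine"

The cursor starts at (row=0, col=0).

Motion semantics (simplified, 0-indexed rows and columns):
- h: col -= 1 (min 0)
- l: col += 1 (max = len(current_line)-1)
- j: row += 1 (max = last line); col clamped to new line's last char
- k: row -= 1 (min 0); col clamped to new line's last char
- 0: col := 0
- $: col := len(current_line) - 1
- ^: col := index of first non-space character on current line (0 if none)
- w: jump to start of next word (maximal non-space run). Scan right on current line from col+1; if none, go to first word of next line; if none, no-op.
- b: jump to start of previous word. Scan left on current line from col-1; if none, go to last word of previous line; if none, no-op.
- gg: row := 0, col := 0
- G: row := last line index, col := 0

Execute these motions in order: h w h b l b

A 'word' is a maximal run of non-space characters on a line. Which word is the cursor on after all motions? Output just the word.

Answer: fish

Derivation:
After 1 (h): row=0 col=0 char='f'
After 2 (w): row=0 col=5 char='s'
After 3 (h): row=0 col=4 char='_'
After 4 (b): row=0 col=0 char='f'
After 5 (l): row=0 col=1 char='i'
After 6 (b): row=0 col=0 char='f'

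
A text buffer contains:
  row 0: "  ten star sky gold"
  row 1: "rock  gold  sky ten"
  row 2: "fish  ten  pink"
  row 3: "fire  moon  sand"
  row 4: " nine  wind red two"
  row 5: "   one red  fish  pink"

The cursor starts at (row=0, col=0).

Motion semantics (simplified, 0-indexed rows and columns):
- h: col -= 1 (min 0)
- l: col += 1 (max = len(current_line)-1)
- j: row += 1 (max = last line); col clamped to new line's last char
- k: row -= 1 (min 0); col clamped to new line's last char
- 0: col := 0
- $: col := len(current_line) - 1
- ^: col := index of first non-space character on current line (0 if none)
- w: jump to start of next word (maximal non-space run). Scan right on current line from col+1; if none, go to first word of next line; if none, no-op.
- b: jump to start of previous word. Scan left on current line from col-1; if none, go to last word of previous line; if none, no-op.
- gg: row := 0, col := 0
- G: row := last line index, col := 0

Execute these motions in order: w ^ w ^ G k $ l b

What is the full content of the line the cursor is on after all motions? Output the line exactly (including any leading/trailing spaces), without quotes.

After 1 (w): row=0 col=2 char='t'
After 2 (^): row=0 col=2 char='t'
After 3 (w): row=0 col=6 char='s'
After 4 (^): row=0 col=2 char='t'
After 5 (G): row=5 col=0 char='_'
After 6 (k): row=4 col=0 char='_'
After 7 ($): row=4 col=18 char='o'
After 8 (l): row=4 col=18 char='o'
After 9 (b): row=4 col=16 char='t'

Answer:  nine  wind red two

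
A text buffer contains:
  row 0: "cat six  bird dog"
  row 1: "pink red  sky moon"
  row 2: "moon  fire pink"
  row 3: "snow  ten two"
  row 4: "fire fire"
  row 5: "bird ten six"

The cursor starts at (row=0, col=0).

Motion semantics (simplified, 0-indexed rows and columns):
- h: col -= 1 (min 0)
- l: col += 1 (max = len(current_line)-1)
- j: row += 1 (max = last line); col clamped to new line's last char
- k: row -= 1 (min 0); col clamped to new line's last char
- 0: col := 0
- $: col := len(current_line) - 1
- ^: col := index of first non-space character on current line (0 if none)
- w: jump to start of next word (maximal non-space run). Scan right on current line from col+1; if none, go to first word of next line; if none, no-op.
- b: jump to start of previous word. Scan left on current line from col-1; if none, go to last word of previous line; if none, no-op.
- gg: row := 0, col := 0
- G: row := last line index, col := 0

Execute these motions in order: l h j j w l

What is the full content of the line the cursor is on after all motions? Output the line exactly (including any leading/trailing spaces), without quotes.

After 1 (l): row=0 col=1 char='a'
After 2 (h): row=0 col=0 char='c'
After 3 (j): row=1 col=0 char='p'
After 4 (j): row=2 col=0 char='m'
After 5 (w): row=2 col=6 char='f'
After 6 (l): row=2 col=7 char='i'

Answer: moon  fire pink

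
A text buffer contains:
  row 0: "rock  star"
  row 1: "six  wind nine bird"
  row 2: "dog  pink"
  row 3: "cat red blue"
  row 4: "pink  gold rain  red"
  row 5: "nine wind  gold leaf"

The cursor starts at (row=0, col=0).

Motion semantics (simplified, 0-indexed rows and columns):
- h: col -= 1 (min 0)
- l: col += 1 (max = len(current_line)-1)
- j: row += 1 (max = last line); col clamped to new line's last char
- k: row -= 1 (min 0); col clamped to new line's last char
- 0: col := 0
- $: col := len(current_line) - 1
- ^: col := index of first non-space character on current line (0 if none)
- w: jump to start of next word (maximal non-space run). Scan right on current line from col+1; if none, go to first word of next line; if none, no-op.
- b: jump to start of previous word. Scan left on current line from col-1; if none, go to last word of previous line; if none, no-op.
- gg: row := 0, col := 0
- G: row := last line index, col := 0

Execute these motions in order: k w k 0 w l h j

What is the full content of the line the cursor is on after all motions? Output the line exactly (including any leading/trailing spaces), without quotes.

Answer: six  wind nine bird

Derivation:
After 1 (k): row=0 col=0 char='r'
After 2 (w): row=0 col=6 char='s'
After 3 (k): row=0 col=6 char='s'
After 4 (0): row=0 col=0 char='r'
After 5 (w): row=0 col=6 char='s'
After 6 (l): row=0 col=7 char='t'
After 7 (h): row=0 col=6 char='s'
After 8 (j): row=1 col=6 char='i'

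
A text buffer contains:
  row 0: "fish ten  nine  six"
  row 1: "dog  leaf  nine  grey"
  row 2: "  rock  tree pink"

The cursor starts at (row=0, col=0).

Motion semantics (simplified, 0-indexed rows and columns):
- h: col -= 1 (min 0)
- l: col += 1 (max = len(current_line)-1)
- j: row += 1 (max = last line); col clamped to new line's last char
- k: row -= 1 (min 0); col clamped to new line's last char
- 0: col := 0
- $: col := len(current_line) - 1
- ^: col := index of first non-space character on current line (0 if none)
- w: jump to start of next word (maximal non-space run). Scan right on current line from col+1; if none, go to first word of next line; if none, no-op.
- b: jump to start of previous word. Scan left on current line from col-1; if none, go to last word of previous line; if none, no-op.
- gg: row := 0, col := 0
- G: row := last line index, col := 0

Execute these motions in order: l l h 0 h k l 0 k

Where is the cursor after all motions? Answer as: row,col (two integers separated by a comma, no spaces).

After 1 (l): row=0 col=1 char='i'
After 2 (l): row=0 col=2 char='s'
After 3 (h): row=0 col=1 char='i'
After 4 (0): row=0 col=0 char='f'
After 5 (h): row=0 col=0 char='f'
After 6 (k): row=0 col=0 char='f'
After 7 (l): row=0 col=1 char='i'
After 8 (0): row=0 col=0 char='f'
After 9 (k): row=0 col=0 char='f'

Answer: 0,0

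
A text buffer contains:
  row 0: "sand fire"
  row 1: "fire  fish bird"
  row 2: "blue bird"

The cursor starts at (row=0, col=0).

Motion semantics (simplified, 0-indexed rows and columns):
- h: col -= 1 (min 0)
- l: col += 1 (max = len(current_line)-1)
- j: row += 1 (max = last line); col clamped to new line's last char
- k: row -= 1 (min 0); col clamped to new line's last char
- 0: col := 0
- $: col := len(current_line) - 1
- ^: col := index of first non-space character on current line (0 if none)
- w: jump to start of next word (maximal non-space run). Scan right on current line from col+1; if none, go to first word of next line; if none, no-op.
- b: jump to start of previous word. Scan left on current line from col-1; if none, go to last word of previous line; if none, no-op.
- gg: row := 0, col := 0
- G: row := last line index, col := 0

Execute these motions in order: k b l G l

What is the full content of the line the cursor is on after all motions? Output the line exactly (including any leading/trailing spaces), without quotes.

After 1 (k): row=0 col=0 char='s'
After 2 (b): row=0 col=0 char='s'
After 3 (l): row=0 col=1 char='a'
After 4 (G): row=2 col=0 char='b'
After 5 (l): row=2 col=1 char='l'

Answer: blue bird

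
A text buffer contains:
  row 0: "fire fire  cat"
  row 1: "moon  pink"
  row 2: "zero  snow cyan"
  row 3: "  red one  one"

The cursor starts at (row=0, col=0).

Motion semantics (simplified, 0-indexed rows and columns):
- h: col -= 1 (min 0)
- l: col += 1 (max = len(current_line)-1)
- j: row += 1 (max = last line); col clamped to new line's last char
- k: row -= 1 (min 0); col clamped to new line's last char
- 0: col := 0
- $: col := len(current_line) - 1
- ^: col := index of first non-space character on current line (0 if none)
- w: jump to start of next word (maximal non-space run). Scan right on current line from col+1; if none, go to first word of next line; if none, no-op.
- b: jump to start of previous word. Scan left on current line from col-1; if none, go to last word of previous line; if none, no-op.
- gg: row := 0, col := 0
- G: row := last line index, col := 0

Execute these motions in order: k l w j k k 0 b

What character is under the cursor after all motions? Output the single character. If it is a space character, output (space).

After 1 (k): row=0 col=0 char='f'
After 2 (l): row=0 col=1 char='i'
After 3 (w): row=0 col=5 char='f'
After 4 (j): row=1 col=5 char='_'
After 5 (k): row=0 col=5 char='f'
After 6 (k): row=0 col=5 char='f'
After 7 (0): row=0 col=0 char='f'
After 8 (b): row=0 col=0 char='f'

Answer: f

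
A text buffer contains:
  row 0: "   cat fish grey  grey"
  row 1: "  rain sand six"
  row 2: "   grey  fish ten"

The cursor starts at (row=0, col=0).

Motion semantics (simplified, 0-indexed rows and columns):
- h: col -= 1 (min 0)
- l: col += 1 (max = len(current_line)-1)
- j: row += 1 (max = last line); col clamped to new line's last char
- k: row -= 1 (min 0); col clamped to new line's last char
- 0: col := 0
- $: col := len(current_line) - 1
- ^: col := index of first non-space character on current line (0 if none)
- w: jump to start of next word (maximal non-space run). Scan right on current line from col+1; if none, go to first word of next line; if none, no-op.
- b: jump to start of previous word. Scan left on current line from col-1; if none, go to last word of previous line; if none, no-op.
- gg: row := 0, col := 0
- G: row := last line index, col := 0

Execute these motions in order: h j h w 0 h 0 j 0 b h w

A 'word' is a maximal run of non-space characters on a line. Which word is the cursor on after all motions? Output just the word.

Answer: six

Derivation:
After 1 (h): row=0 col=0 char='_'
After 2 (j): row=1 col=0 char='_'
After 3 (h): row=1 col=0 char='_'
After 4 (w): row=1 col=2 char='r'
After 5 (0): row=1 col=0 char='_'
After 6 (h): row=1 col=0 char='_'
After 7 (0): row=1 col=0 char='_'
After 8 (j): row=2 col=0 char='_'
After 9 (0): row=2 col=0 char='_'
After 10 (b): row=1 col=12 char='s'
After 11 (h): row=1 col=11 char='_'
After 12 (w): row=1 col=12 char='s'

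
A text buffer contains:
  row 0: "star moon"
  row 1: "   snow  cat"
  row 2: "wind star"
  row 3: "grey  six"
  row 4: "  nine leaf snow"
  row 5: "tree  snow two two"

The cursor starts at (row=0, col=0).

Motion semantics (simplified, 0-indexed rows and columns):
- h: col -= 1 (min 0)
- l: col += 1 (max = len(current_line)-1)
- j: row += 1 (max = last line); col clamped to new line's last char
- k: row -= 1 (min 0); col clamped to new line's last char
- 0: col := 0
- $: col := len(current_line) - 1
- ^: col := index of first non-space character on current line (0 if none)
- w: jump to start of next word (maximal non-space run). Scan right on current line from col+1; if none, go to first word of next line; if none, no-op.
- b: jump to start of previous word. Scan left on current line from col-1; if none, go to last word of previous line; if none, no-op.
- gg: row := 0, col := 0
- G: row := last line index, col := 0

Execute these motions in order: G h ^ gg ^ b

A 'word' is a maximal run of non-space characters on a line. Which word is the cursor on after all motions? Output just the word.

After 1 (G): row=5 col=0 char='t'
After 2 (h): row=5 col=0 char='t'
After 3 (^): row=5 col=0 char='t'
After 4 (gg): row=0 col=0 char='s'
After 5 (^): row=0 col=0 char='s'
After 6 (b): row=0 col=0 char='s'

Answer: star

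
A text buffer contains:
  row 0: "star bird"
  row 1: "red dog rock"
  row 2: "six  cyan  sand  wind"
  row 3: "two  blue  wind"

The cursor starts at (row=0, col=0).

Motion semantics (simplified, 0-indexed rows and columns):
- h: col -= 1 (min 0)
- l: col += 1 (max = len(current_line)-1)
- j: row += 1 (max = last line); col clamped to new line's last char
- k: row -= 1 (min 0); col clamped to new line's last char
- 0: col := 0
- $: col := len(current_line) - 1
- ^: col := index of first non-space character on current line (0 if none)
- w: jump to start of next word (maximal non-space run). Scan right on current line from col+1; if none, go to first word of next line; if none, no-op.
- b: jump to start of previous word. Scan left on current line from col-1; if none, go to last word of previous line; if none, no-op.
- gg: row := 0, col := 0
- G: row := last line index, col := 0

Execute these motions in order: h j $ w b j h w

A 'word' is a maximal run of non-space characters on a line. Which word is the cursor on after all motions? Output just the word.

Answer: sand

Derivation:
After 1 (h): row=0 col=0 char='s'
After 2 (j): row=1 col=0 char='r'
After 3 ($): row=1 col=11 char='k'
After 4 (w): row=2 col=0 char='s'
After 5 (b): row=1 col=8 char='r'
After 6 (j): row=2 col=8 char='n'
After 7 (h): row=2 col=7 char='a'
After 8 (w): row=2 col=11 char='s'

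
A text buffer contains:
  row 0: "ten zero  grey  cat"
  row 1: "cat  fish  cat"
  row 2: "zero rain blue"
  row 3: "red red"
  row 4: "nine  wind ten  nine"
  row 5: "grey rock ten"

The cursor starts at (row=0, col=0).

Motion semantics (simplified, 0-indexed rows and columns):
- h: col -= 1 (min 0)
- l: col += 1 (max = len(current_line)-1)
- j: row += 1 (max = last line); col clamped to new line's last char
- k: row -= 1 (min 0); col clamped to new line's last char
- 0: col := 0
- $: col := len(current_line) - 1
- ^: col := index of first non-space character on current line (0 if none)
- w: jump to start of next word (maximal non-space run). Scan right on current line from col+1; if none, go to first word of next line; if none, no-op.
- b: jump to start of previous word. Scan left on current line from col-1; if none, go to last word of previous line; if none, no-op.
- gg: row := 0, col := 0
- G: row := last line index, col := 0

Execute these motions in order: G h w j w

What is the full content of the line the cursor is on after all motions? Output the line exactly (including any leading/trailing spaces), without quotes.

After 1 (G): row=5 col=0 char='g'
After 2 (h): row=5 col=0 char='g'
After 3 (w): row=5 col=5 char='r'
After 4 (j): row=5 col=5 char='r'
After 5 (w): row=5 col=10 char='t'

Answer: grey rock ten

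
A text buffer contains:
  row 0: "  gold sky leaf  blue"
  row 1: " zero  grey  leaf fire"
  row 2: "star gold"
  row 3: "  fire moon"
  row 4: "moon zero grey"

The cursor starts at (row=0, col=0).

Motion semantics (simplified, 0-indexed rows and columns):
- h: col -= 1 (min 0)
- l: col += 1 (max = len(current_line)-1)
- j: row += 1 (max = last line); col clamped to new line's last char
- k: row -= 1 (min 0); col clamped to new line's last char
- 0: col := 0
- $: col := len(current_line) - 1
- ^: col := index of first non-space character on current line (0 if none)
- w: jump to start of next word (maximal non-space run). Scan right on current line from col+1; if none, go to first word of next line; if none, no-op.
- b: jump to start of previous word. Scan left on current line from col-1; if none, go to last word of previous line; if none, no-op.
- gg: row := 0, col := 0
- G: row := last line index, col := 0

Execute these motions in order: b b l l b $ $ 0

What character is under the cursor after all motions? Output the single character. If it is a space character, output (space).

Answer: (space)

Derivation:
After 1 (b): row=0 col=0 char='_'
After 2 (b): row=0 col=0 char='_'
After 3 (l): row=0 col=1 char='_'
After 4 (l): row=0 col=2 char='g'
After 5 (b): row=0 col=2 char='g'
After 6 ($): row=0 col=20 char='e'
After 7 ($): row=0 col=20 char='e'
After 8 (0): row=0 col=0 char='_'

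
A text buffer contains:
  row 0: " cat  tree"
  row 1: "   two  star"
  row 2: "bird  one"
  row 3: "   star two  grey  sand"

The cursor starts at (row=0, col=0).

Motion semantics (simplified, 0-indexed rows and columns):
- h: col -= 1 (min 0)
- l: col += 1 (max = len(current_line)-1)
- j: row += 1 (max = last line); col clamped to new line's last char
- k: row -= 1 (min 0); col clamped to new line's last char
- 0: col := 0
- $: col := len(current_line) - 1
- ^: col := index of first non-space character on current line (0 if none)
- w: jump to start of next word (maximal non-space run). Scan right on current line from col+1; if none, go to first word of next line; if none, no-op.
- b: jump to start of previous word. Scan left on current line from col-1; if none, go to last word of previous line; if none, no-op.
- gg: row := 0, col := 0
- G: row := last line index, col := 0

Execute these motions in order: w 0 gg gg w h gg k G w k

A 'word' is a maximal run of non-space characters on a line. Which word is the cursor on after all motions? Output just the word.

After 1 (w): row=0 col=1 char='c'
After 2 (0): row=0 col=0 char='_'
After 3 (gg): row=0 col=0 char='_'
After 4 (gg): row=0 col=0 char='_'
After 5 (w): row=0 col=1 char='c'
After 6 (h): row=0 col=0 char='_'
After 7 (gg): row=0 col=0 char='_'
After 8 (k): row=0 col=0 char='_'
After 9 (G): row=3 col=0 char='_'
After 10 (w): row=3 col=3 char='s'
After 11 (k): row=2 col=3 char='d'

Answer: bird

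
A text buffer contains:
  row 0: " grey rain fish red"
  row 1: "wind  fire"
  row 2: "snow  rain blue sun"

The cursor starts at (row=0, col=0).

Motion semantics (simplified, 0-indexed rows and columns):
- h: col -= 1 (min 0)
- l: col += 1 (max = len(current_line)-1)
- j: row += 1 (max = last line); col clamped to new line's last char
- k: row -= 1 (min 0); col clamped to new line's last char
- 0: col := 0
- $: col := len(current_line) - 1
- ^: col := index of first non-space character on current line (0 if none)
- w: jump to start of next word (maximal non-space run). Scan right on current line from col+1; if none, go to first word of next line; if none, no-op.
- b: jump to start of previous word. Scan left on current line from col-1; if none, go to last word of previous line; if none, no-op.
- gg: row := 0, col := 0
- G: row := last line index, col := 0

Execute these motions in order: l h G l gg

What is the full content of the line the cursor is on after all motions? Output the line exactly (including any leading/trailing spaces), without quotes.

Answer:  grey rain fish red

Derivation:
After 1 (l): row=0 col=1 char='g'
After 2 (h): row=0 col=0 char='_'
After 3 (G): row=2 col=0 char='s'
After 4 (l): row=2 col=1 char='n'
After 5 (gg): row=0 col=0 char='_'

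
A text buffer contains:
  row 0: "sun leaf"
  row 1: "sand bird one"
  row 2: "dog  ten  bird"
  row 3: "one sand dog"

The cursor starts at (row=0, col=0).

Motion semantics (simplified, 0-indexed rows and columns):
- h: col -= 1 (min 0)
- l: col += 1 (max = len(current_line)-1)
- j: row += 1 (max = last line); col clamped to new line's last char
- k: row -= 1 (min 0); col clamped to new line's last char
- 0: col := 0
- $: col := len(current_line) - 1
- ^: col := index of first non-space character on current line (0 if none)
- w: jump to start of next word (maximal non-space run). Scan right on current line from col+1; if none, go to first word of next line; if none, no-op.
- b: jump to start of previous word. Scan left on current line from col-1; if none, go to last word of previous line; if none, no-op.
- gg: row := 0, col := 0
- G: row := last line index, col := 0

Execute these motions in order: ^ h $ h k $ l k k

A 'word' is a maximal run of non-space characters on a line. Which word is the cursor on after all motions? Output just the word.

Answer: leaf

Derivation:
After 1 (^): row=0 col=0 char='s'
After 2 (h): row=0 col=0 char='s'
After 3 ($): row=0 col=7 char='f'
After 4 (h): row=0 col=6 char='a'
After 5 (k): row=0 col=6 char='a'
After 6 ($): row=0 col=7 char='f'
After 7 (l): row=0 col=7 char='f'
After 8 (k): row=0 col=7 char='f'
After 9 (k): row=0 col=7 char='f'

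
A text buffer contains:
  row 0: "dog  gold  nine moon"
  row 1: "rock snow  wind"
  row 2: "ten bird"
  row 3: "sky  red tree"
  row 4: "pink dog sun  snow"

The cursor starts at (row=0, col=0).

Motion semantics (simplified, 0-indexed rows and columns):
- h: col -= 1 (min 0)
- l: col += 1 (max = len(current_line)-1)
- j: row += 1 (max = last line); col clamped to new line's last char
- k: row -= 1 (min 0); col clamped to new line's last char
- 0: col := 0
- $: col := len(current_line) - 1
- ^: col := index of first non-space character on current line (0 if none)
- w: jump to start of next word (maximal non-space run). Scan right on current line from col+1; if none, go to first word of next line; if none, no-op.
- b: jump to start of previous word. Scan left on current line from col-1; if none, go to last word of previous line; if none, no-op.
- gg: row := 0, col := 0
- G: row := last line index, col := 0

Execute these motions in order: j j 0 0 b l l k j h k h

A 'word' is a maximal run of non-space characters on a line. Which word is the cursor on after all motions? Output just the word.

After 1 (j): row=1 col=0 char='r'
After 2 (j): row=2 col=0 char='t'
After 3 (0): row=2 col=0 char='t'
After 4 (0): row=2 col=0 char='t'
After 5 (b): row=1 col=11 char='w'
After 6 (l): row=1 col=12 char='i'
After 7 (l): row=1 col=13 char='n'
After 8 (k): row=0 col=13 char='n'
After 9 (j): row=1 col=13 char='n'
After 10 (h): row=1 col=12 char='i'
After 11 (k): row=0 col=12 char='i'
After 12 (h): row=0 col=11 char='n'

Answer: nine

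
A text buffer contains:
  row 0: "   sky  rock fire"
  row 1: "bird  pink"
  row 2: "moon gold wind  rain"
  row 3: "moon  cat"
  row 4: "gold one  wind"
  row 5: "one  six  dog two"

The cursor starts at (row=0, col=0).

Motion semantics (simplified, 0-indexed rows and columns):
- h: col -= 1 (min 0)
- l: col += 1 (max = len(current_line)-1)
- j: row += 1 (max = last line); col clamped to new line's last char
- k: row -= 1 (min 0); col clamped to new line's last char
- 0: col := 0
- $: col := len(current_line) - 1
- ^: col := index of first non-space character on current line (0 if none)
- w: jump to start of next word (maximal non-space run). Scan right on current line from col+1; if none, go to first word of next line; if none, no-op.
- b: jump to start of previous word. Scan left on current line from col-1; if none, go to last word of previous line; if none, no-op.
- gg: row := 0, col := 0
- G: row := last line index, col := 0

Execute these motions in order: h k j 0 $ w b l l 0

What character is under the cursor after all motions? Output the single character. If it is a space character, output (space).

After 1 (h): row=0 col=0 char='_'
After 2 (k): row=0 col=0 char='_'
After 3 (j): row=1 col=0 char='b'
After 4 (0): row=1 col=0 char='b'
After 5 ($): row=1 col=9 char='k'
After 6 (w): row=2 col=0 char='m'
After 7 (b): row=1 col=6 char='p'
After 8 (l): row=1 col=7 char='i'
After 9 (l): row=1 col=8 char='n'
After 10 (0): row=1 col=0 char='b'

Answer: b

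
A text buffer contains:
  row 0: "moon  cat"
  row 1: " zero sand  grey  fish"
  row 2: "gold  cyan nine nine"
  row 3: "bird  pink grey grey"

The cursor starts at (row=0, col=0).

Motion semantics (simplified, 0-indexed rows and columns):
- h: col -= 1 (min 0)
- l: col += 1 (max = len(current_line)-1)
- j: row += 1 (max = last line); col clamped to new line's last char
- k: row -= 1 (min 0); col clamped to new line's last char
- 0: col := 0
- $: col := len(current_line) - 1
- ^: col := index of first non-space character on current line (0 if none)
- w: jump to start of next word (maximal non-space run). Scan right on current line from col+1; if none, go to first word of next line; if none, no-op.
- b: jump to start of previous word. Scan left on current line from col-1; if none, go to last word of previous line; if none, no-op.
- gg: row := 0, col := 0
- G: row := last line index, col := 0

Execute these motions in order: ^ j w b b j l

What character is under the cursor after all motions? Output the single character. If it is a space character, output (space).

Answer: z

Derivation:
After 1 (^): row=0 col=0 char='m'
After 2 (j): row=1 col=0 char='_'
After 3 (w): row=1 col=1 char='z'
After 4 (b): row=0 col=6 char='c'
After 5 (b): row=0 col=0 char='m'
After 6 (j): row=1 col=0 char='_'
After 7 (l): row=1 col=1 char='z'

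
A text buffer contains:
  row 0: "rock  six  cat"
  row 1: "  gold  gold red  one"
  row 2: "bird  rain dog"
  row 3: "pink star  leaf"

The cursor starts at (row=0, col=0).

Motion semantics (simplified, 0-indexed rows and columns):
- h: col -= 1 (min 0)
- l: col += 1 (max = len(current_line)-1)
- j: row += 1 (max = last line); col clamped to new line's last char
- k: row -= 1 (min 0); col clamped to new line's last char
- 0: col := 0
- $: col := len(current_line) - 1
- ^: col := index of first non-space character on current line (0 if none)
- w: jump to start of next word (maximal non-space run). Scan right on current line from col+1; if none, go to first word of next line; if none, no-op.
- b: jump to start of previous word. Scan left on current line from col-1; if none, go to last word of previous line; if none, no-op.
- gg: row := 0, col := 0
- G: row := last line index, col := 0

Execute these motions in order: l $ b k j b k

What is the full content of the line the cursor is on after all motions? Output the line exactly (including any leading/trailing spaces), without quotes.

Answer: rock  six  cat

Derivation:
After 1 (l): row=0 col=1 char='o'
After 2 ($): row=0 col=13 char='t'
After 3 (b): row=0 col=11 char='c'
After 4 (k): row=0 col=11 char='c'
After 5 (j): row=1 col=11 char='d'
After 6 (b): row=1 col=8 char='g'
After 7 (k): row=0 col=8 char='x'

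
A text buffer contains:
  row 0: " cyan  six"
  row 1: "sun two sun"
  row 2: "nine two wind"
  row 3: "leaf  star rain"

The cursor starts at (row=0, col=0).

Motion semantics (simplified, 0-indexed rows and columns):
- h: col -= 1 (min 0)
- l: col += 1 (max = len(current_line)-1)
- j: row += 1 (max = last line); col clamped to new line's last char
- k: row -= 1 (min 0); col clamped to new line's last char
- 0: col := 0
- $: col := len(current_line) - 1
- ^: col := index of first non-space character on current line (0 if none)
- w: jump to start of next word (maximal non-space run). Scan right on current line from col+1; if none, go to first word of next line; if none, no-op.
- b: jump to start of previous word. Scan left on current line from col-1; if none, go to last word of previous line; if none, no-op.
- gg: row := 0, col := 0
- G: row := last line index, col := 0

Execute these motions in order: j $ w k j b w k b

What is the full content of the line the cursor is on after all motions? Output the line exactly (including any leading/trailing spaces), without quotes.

After 1 (j): row=1 col=0 char='s'
After 2 ($): row=1 col=10 char='n'
After 3 (w): row=2 col=0 char='n'
After 4 (k): row=1 col=0 char='s'
After 5 (j): row=2 col=0 char='n'
After 6 (b): row=1 col=8 char='s'
After 7 (w): row=2 col=0 char='n'
After 8 (k): row=1 col=0 char='s'
After 9 (b): row=0 col=7 char='s'

Answer:  cyan  six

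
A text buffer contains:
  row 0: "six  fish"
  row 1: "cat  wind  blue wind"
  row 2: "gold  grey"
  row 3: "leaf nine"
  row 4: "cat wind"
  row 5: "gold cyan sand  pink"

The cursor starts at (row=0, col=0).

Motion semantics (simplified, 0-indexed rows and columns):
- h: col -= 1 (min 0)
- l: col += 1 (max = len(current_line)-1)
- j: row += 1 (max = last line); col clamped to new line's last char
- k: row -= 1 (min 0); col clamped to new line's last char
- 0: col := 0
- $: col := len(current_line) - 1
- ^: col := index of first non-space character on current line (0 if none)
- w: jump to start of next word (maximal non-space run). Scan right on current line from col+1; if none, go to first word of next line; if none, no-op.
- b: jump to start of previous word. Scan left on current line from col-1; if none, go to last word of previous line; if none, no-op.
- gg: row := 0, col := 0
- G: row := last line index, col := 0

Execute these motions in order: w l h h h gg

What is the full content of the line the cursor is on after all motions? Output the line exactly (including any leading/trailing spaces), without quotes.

After 1 (w): row=0 col=5 char='f'
After 2 (l): row=0 col=6 char='i'
After 3 (h): row=0 col=5 char='f'
After 4 (h): row=0 col=4 char='_'
After 5 (h): row=0 col=3 char='_'
After 6 (gg): row=0 col=0 char='s'

Answer: six  fish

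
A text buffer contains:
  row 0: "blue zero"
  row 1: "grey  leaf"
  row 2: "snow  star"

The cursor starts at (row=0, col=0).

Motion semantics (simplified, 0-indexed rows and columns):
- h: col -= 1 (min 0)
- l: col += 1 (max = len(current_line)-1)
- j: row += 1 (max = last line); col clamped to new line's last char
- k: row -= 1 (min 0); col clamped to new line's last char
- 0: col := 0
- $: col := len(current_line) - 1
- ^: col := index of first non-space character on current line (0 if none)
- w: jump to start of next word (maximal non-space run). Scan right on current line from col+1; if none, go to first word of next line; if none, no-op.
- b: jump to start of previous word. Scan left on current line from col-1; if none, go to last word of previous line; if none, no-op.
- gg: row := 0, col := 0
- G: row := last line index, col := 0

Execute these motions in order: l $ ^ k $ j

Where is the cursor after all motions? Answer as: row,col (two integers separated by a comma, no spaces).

After 1 (l): row=0 col=1 char='l'
After 2 ($): row=0 col=8 char='o'
After 3 (^): row=0 col=0 char='b'
After 4 (k): row=0 col=0 char='b'
After 5 ($): row=0 col=8 char='o'
After 6 (j): row=1 col=8 char='a'

Answer: 1,8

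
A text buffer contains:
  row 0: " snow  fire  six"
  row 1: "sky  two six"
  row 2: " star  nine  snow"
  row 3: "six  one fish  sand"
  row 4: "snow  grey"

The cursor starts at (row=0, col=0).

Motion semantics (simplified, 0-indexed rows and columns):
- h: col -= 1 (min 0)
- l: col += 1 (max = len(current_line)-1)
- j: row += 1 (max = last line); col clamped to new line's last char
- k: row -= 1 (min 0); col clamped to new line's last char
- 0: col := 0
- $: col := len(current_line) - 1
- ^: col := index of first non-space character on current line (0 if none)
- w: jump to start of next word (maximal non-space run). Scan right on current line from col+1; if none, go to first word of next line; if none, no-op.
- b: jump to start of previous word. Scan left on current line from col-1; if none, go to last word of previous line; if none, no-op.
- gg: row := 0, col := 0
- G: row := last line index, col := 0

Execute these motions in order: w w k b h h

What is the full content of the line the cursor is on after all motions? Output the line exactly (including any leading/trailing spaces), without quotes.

Answer:  snow  fire  six

Derivation:
After 1 (w): row=0 col=1 char='s'
After 2 (w): row=0 col=7 char='f'
After 3 (k): row=0 col=7 char='f'
After 4 (b): row=0 col=1 char='s'
After 5 (h): row=0 col=0 char='_'
After 6 (h): row=0 col=0 char='_'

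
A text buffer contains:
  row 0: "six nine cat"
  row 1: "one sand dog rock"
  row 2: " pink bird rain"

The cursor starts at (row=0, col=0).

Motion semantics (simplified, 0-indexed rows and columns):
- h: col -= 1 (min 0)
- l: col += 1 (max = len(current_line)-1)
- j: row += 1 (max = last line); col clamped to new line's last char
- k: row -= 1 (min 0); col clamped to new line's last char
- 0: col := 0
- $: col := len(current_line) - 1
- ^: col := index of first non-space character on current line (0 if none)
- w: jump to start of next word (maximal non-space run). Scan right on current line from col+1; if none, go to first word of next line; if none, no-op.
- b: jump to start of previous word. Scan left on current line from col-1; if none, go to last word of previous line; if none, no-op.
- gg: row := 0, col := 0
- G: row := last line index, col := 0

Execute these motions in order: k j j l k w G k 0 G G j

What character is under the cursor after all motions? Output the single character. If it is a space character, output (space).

Answer: (space)

Derivation:
After 1 (k): row=0 col=0 char='s'
After 2 (j): row=1 col=0 char='o'
After 3 (j): row=2 col=0 char='_'
After 4 (l): row=2 col=1 char='p'
After 5 (k): row=1 col=1 char='n'
After 6 (w): row=1 col=4 char='s'
After 7 (G): row=2 col=0 char='_'
After 8 (k): row=1 col=0 char='o'
After 9 (0): row=1 col=0 char='o'
After 10 (G): row=2 col=0 char='_'
After 11 (G): row=2 col=0 char='_'
After 12 (j): row=2 col=0 char='_'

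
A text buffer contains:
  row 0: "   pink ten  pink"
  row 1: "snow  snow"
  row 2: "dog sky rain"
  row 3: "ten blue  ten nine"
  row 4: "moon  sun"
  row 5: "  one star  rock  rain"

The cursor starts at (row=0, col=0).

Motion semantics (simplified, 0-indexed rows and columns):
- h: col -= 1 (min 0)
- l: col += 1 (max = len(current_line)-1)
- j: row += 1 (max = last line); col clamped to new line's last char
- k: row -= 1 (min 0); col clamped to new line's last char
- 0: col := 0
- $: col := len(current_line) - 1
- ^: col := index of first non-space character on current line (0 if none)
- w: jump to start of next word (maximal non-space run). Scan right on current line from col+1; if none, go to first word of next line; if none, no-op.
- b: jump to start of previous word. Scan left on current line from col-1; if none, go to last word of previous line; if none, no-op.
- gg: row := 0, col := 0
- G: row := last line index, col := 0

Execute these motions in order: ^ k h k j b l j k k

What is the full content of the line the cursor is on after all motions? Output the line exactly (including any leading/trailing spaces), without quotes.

After 1 (^): row=0 col=3 char='p'
After 2 (k): row=0 col=3 char='p'
After 3 (h): row=0 col=2 char='_'
After 4 (k): row=0 col=2 char='_'
After 5 (j): row=1 col=2 char='o'
After 6 (b): row=1 col=0 char='s'
After 7 (l): row=1 col=1 char='n'
After 8 (j): row=2 col=1 char='o'
After 9 (k): row=1 col=1 char='n'
After 10 (k): row=0 col=1 char='_'

Answer:    pink ten  pink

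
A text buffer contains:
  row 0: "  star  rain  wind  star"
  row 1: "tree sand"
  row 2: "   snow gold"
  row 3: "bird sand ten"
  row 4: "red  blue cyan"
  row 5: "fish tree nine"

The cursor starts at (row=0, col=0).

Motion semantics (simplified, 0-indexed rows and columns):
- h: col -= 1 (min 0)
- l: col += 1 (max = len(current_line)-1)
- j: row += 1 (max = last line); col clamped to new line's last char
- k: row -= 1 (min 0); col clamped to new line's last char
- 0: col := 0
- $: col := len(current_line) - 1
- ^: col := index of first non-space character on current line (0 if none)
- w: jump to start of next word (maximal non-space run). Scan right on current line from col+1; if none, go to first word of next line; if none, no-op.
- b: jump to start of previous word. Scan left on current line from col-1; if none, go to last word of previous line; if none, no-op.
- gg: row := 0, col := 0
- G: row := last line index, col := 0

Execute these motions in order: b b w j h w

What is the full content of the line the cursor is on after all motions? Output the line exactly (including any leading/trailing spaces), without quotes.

Answer: tree sand

Derivation:
After 1 (b): row=0 col=0 char='_'
After 2 (b): row=0 col=0 char='_'
After 3 (w): row=0 col=2 char='s'
After 4 (j): row=1 col=2 char='e'
After 5 (h): row=1 col=1 char='r'
After 6 (w): row=1 col=5 char='s'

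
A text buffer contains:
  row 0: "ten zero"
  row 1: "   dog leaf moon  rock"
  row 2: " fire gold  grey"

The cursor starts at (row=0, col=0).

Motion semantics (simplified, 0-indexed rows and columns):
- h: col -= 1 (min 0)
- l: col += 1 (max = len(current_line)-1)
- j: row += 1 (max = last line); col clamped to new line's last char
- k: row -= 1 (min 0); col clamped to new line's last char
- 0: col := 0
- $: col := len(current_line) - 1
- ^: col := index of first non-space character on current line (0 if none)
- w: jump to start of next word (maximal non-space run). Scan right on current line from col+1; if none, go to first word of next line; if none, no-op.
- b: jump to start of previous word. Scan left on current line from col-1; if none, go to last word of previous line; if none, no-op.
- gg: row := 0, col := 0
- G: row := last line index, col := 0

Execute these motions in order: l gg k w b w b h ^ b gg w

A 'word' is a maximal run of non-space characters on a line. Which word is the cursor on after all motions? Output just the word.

Answer: zero

Derivation:
After 1 (l): row=0 col=1 char='e'
After 2 (gg): row=0 col=0 char='t'
After 3 (k): row=0 col=0 char='t'
After 4 (w): row=0 col=4 char='z'
After 5 (b): row=0 col=0 char='t'
After 6 (w): row=0 col=4 char='z'
After 7 (b): row=0 col=0 char='t'
After 8 (h): row=0 col=0 char='t'
After 9 (^): row=0 col=0 char='t'
After 10 (b): row=0 col=0 char='t'
After 11 (gg): row=0 col=0 char='t'
After 12 (w): row=0 col=4 char='z'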